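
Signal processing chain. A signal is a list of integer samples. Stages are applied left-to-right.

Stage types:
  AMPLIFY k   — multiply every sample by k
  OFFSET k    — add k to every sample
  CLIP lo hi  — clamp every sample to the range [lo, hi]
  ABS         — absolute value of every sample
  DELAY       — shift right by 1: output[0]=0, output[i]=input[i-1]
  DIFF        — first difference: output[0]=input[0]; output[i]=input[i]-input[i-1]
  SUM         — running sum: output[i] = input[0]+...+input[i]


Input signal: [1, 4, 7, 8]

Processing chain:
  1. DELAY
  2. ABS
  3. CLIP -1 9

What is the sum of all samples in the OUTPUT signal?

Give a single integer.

Answer: 12

Derivation:
Input: [1, 4, 7, 8]
Stage 1 (DELAY): [0, 1, 4, 7] = [0, 1, 4, 7] -> [0, 1, 4, 7]
Stage 2 (ABS): |0|=0, |1|=1, |4|=4, |7|=7 -> [0, 1, 4, 7]
Stage 3 (CLIP -1 9): clip(0,-1,9)=0, clip(1,-1,9)=1, clip(4,-1,9)=4, clip(7,-1,9)=7 -> [0, 1, 4, 7]
Output sum: 12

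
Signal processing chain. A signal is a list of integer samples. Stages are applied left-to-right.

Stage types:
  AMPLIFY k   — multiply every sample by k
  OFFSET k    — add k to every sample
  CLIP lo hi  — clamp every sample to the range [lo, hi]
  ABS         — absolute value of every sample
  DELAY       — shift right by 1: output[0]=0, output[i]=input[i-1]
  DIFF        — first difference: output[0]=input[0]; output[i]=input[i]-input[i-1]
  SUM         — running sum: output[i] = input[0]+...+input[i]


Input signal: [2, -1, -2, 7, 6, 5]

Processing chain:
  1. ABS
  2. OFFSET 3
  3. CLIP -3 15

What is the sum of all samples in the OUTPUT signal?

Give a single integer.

Input: [2, -1, -2, 7, 6, 5]
Stage 1 (ABS): |2|=2, |-1|=1, |-2|=2, |7|=7, |6|=6, |5|=5 -> [2, 1, 2, 7, 6, 5]
Stage 2 (OFFSET 3): 2+3=5, 1+3=4, 2+3=5, 7+3=10, 6+3=9, 5+3=8 -> [5, 4, 5, 10, 9, 8]
Stage 3 (CLIP -3 15): clip(5,-3,15)=5, clip(4,-3,15)=4, clip(5,-3,15)=5, clip(10,-3,15)=10, clip(9,-3,15)=9, clip(8,-3,15)=8 -> [5, 4, 5, 10, 9, 8]
Output sum: 41

Answer: 41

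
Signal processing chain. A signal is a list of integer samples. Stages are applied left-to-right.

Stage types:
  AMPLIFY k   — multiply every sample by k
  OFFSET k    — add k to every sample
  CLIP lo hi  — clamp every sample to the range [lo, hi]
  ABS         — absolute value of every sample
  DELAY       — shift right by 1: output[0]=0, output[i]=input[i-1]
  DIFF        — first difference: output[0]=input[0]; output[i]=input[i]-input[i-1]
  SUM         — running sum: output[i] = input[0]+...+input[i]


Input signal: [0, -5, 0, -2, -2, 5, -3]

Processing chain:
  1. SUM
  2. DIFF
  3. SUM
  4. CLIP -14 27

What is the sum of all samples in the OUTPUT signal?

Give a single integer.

Answer: -37

Derivation:
Input: [0, -5, 0, -2, -2, 5, -3]
Stage 1 (SUM): sum[0..0]=0, sum[0..1]=-5, sum[0..2]=-5, sum[0..3]=-7, sum[0..4]=-9, sum[0..5]=-4, sum[0..6]=-7 -> [0, -5, -5, -7, -9, -4, -7]
Stage 2 (DIFF): s[0]=0, -5-0=-5, -5--5=0, -7--5=-2, -9--7=-2, -4--9=5, -7--4=-3 -> [0, -5, 0, -2, -2, 5, -3]
Stage 3 (SUM): sum[0..0]=0, sum[0..1]=-5, sum[0..2]=-5, sum[0..3]=-7, sum[0..4]=-9, sum[0..5]=-4, sum[0..6]=-7 -> [0, -5, -5, -7, -9, -4, -7]
Stage 4 (CLIP -14 27): clip(0,-14,27)=0, clip(-5,-14,27)=-5, clip(-5,-14,27)=-5, clip(-7,-14,27)=-7, clip(-9,-14,27)=-9, clip(-4,-14,27)=-4, clip(-7,-14,27)=-7 -> [0, -5, -5, -7, -9, -4, -7]
Output sum: -37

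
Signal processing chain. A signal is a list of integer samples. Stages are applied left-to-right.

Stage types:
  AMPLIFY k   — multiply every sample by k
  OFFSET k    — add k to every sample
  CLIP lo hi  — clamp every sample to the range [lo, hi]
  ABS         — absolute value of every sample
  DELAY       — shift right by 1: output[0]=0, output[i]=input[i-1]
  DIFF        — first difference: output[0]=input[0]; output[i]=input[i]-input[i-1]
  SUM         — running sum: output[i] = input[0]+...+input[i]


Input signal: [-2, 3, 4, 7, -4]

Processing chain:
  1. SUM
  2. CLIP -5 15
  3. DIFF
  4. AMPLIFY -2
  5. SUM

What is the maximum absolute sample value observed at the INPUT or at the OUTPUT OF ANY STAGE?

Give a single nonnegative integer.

Answer: 24

Derivation:
Input: [-2, 3, 4, 7, -4] (max |s|=7)
Stage 1 (SUM): sum[0..0]=-2, sum[0..1]=1, sum[0..2]=5, sum[0..3]=12, sum[0..4]=8 -> [-2, 1, 5, 12, 8] (max |s|=12)
Stage 2 (CLIP -5 15): clip(-2,-5,15)=-2, clip(1,-5,15)=1, clip(5,-5,15)=5, clip(12,-5,15)=12, clip(8,-5,15)=8 -> [-2, 1, 5, 12, 8] (max |s|=12)
Stage 3 (DIFF): s[0]=-2, 1--2=3, 5-1=4, 12-5=7, 8-12=-4 -> [-2, 3, 4, 7, -4] (max |s|=7)
Stage 4 (AMPLIFY -2): -2*-2=4, 3*-2=-6, 4*-2=-8, 7*-2=-14, -4*-2=8 -> [4, -6, -8, -14, 8] (max |s|=14)
Stage 5 (SUM): sum[0..0]=4, sum[0..1]=-2, sum[0..2]=-10, sum[0..3]=-24, sum[0..4]=-16 -> [4, -2, -10, -24, -16] (max |s|=24)
Overall max amplitude: 24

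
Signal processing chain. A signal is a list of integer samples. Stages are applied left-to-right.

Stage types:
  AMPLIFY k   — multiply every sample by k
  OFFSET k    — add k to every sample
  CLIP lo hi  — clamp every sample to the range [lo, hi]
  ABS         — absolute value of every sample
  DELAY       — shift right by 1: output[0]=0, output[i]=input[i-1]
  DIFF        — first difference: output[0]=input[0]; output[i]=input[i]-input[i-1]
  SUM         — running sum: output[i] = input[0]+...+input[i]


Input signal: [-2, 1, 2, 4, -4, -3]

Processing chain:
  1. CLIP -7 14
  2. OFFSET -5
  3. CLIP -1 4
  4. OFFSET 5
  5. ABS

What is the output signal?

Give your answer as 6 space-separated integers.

Answer: 4 4 4 4 4 4

Derivation:
Input: [-2, 1, 2, 4, -4, -3]
Stage 1 (CLIP -7 14): clip(-2,-7,14)=-2, clip(1,-7,14)=1, clip(2,-7,14)=2, clip(4,-7,14)=4, clip(-4,-7,14)=-4, clip(-3,-7,14)=-3 -> [-2, 1, 2, 4, -4, -3]
Stage 2 (OFFSET -5): -2+-5=-7, 1+-5=-4, 2+-5=-3, 4+-5=-1, -4+-5=-9, -3+-5=-8 -> [-7, -4, -3, -1, -9, -8]
Stage 3 (CLIP -1 4): clip(-7,-1,4)=-1, clip(-4,-1,4)=-1, clip(-3,-1,4)=-1, clip(-1,-1,4)=-1, clip(-9,-1,4)=-1, clip(-8,-1,4)=-1 -> [-1, -1, -1, -1, -1, -1]
Stage 4 (OFFSET 5): -1+5=4, -1+5=4, -1+5=4, -1+5=4, -1+5=4, -1+5=4 -> [4, 4, 4, 4, 4, 4]
Stage 5 (ABS): |4|=4, |4|=4, |4|=4, |4|=4, |4|=4, |4|=4 -> [4, 4, 4, 4, 4, 4]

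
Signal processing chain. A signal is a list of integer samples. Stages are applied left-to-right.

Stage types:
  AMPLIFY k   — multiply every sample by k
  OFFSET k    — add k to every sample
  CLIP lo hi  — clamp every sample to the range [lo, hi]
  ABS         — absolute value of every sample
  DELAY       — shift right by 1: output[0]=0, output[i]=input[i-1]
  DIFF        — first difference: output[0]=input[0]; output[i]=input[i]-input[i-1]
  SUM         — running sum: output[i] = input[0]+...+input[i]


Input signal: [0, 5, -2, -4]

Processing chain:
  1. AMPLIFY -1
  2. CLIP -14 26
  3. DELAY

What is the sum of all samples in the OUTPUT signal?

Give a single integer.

Input: [0, 5, -2, -4]
Stage 1 (AMPLIFY -1): 0*-1=0, 5*-1=-5, -2*-1=2, -4*-1=4 -> [0, -5, 2, 4]
Stage 2 (CLIP -14 26): clip(0,-14,26)=0, clip(-5,-14,26)=-5, clip(2,-14,26)=2, clip(4,-14,26)=4 -> [0, -5, 2, 4]
Stage 3 (DELAY): [0, 0, -5, 2] = [0, 0, -5, 2] -> [0, 0, -5, 2]
Output sum: -3

Answer: -3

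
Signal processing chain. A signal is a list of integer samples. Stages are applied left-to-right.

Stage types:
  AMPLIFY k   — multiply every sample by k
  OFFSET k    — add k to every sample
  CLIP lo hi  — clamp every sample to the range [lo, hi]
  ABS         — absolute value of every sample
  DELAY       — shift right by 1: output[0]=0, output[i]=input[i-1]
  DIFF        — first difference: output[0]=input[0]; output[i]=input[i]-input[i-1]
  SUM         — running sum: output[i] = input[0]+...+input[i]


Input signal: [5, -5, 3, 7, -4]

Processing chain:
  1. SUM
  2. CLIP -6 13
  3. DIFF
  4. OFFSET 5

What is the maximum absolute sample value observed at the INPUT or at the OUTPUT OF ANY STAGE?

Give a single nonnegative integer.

Input: [5, -5, 3, 7, -4] (max |s|=7)
Stage 1 (SUM): sum[0..0]=5, sum[0..1]=0, sum[0..2]=3, sum[0..3]=10, sum[0..4]=6 -> [5, 0, 3, 10, 6] (max |s|=10)
Stage 2 (CLIP -6 13): clip(5,-6,13)=5, clip(0,-6,13)=0, clip(3,-6,13)=3, clip(10,-6,13)=10, clip(6,-6,13)=6 -> [5, 0, 3, 10, 6] (max |s|=10)
Stage 3 (DIFF): s[0]=5, 0-5=-5, 3-0=3, 10-3=7, 6-10=-4 -> [5, -5, 3, 7, -4] (max |s|=7)
Stage 4 (OFFSET 5): 5+5=10, -5+5=0, 3+5=8, 7+5=12, -4+5=1 -> [10, 0, 8, 12, 1] (max |s|=12)
Overall max amplitude: 12

Answer: 12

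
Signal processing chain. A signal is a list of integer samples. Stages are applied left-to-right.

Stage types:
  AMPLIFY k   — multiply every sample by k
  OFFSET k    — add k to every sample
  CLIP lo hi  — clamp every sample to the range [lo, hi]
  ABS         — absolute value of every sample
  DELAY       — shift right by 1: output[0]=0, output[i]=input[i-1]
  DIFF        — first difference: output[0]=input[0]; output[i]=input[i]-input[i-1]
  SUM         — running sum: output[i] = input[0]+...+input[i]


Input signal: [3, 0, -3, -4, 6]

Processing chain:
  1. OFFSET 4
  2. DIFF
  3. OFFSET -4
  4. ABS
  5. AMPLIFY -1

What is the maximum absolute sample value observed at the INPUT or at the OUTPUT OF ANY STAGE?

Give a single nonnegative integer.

Input: [3, 0, -3, -4, 6] (max |s|=6)
Stage 1 (OFFSET 4): 3+4=7, 0+4=4, -3+4=1, -4+4=0, 6+4=10 -> [7, 4, 1, 0, 10] (max |s|=10)
Stage 2 (DIFF): s[0]=7, 4-7=-3, 1-4=-3, 0-1=-1, 10-0=10 -> [7, -3, -3, -1, 10] (max |s|=10)
Stage 3 (OFFSET -4): 7+-4=3, -3+-4=-7, -3+-4=-7, -1+-4=-5, 10+-4=6 -> [3, -7, -7, -5, 6] (max |s|=7)
Stage 4 (ABS): |3|=3, |-7|=7, |-7|=7, |-5|=5, |6|=6 -> [3, 7, 7, 5, 6] (max |s|=7)
Stage 5 (AMPLIFY -1): 3*-1=-3, 7*-1=-7, 7*-1=-7, 5*-1=-5, 6*-1=-6 -> [-3, -7, -7, -5, -6] (max |s|=7)
Overall max amplitude: 10

Answer: 10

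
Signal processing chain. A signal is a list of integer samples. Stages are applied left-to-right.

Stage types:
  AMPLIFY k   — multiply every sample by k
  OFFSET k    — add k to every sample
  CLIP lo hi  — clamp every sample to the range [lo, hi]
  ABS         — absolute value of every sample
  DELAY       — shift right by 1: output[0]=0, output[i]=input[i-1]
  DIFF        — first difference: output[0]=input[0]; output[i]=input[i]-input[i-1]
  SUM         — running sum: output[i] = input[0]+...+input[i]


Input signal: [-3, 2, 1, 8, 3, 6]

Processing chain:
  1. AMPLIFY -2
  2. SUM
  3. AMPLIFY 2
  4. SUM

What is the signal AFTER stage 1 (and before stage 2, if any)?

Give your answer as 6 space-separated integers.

Answer: 6 -4 -2 -16 -6 -12

Derivation:
Input: [-3, 2, 1, 8, 3, 6]
Stage 1 (AMPLIFY -2): -3*-2=6, 2*-2=-4, 1*-2=-2, 8*-2=-16, 3*-2=-6, 6*-2=-12 -> [6, -4, -2, -16, -6, -12]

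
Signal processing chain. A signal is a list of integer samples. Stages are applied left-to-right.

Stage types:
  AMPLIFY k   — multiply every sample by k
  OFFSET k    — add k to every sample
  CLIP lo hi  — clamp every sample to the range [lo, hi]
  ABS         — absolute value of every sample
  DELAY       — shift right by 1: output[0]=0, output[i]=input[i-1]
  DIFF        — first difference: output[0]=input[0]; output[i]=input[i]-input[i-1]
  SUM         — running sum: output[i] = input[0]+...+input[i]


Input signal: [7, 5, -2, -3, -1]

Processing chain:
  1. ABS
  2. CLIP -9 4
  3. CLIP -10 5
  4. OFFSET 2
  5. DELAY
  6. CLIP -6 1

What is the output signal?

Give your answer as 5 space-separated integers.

Answer: 0 1 1 1 1

Derivation:
Input: [7, 5, -2, -3, -1]
Stage 1 (ABS): |7|=7, |5|=5, |-2|=2, |-3|=3, |-1|=1 -> [7, 5, 2, 3, 1]
Stage 2 (CLIP -9 4): clip(7,-9,4)=4, clip(5,-9,4)=4, clip(2,-9,4)=2, clip(3,-9,4)=3, clip(1,-9,4)=1 -> [4, 4, 2, 3, 1]
Stage 3 (CLIP -10 5): clip(4,-10,5)=4, clip(4,-10,5)=4, clip(2,-10,5)=2, clip(3,-10,5)=3, clip(1,-10,5)=1 -> [4, 4, 2, 3, 1]
Stage 4 (OFFSET 2): 4+2=6, 4+2=6, 2+2=4, 3+2=5, 1+2=3 -> [6, 6, 4, 5, 3]
Stage 5 (DELAY): [0, 6, 6, 4, 5] = [0, 6, 6, 4, 5] -> [0, 6, 6, 4, 5]
Stage 6 (CLIP -6 1): clip(0,-6,1)=0, clip(6,-6,1)=1, clip(6,-6,1)=1, clip(4,-6,1)=1, clip(5,-6,1)=1 -> [0, 1, 1, 1, 1]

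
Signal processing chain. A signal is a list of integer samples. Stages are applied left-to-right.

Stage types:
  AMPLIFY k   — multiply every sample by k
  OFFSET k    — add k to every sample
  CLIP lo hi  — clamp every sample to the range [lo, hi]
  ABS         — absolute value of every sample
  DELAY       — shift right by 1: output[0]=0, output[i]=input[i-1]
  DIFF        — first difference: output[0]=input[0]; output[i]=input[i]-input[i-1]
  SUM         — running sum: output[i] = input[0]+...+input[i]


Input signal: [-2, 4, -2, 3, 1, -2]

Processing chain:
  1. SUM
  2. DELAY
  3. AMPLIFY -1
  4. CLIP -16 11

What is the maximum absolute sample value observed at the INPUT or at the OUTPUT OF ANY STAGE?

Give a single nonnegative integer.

Input: [-2, 4, -2, 3, 1, -2] (max |s|=4)
Stage 1 (SUM): sum[0..0]=-2, sum[0..1]=2, sum[0..2]=0, sum[0..3]=3, sum[0..4]=4, sum[0..5]=2 -> [-2, 2, 0, 3, 4, 2] (max |s|=4)
Stage 2 (DELAY): [0, -2, 2, 0, 3, 4] = [0, -2, 2, 0, 3, 4] -> [0, -2, 2, 0, 3, 4] (max |s|=4)
Stage 3 (AMPLIFY -1): 0*-1=0, -2*-1=2, 2*-1=-2, 0*-1=0, 3*-1=-3, 4*-1=-4 -> [0, 2, -2, 0, -3, -4] (max |s|=4)
Stage 4 (CLIP -16 11): clip(0,-16,11)=0, clip(2,-16,11)=2, clip(-2,-16,11)=-2, clip(0,-16,11)=0, clip(-3,-16,11)=-3, clip(-4,-16,11)=-4 -> [0, 2, -2, 0, -3, -4] (max |s|=4)
Overall max amplitude: 4

Answer: 4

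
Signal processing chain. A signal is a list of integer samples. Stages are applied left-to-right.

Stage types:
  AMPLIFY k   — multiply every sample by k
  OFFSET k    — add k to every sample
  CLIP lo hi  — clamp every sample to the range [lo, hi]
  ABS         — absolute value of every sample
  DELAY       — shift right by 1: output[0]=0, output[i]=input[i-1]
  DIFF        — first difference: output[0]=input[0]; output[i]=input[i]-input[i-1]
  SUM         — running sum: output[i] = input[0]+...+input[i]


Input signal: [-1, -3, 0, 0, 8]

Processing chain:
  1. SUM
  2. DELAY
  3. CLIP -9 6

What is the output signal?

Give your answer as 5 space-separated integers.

Input: [-1, -3, 0, 0, 8]
Stage 1 (SUM): sum[0..0]=-1, sum[0..1]=-4, sum[0..2]=-4, sum[0..3]=-4, sum[0..4]=4 -> [-1, -4, -4, -4, 4]
Stage 2 (DELAY): [0, -1, -4, -4, -4] = [0, -1, -4, -4, -4] -> [0, -1, -4, -4, -4]
Stage 3 (CLIP -9 6): clip(0,-9,6)=0, clip(-1,-9,6)=-1, clip(-4,-9,6)=-4, clip(-4,-9,6)=-4, clip(-4,-9,6)=-4 -> [0, -1, -4, -4, -4]

Answer: 0 -1 -4 -4 -4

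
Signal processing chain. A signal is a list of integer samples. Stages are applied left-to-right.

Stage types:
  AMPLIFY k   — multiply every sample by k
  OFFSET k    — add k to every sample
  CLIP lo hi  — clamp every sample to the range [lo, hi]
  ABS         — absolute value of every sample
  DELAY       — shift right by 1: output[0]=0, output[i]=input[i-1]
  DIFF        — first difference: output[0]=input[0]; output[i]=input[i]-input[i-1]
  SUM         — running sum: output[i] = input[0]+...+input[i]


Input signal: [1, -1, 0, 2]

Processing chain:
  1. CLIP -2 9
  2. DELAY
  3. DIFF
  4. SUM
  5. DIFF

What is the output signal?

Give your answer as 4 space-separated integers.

Answer: 0 1 -2 1

Derivation:
Input: [1, -1, 0, 2]
Stage 1 (CLIP -2 9): clip(1,-2,9)=1, clip(-1,-2,9)=-1, clip(0,-2,9)=0, clip(2,-2,9)=2 -> [1, -1, 0, 2]
Stage 2 (DELAY): [0, 1, -1, 0] = [0, 1, -1, 0] -> [0, 1, -1, 0]
Stage 3 (DIFF): s[0]=0, 1-0=1, -1-1=-2, 0--1=1 -> [0, 1, -2, 1]
Stage 4 (SUM): sum[0..0]=0, sum[0..1]=1, sum[0..2]=-1, sum[0..3]=0 -> [0, 1, -1, 0]
Stage 5 (DIFF): s[0]=0, 1-0=1, -1-1=-2, 0--1=1 -> [0, 1, -2, 1]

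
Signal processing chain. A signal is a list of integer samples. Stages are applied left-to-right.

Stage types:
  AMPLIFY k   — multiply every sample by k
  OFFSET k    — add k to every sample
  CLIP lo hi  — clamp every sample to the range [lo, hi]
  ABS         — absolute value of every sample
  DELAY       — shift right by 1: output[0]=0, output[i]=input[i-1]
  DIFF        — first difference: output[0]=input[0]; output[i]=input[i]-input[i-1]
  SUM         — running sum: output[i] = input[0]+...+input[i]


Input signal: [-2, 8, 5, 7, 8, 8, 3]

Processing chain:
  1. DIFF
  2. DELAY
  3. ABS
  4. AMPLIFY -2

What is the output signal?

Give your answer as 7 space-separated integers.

Input: [-2, 8, 5, 7, 8, 8, 3]
Stage 1 (DIFF): s[0]=-2, 8--2=10, 5-8=-3, 7-5=2, 8-7=1, 8-8=0, 3-8=-5 -> [-2, 10, -3, 2, 1, 0, -5]
Stage 2 (DELAY): [0, -2, 10, -3, 2, 1, 0] = [0, -2, 10, -3, 2, 1, 0] -> [0, -2, 10, -3, 2, 1, 0]
Stage 3 (ABS): |0|=0, |-2|=2, |10|=10, |-3|=3, |2|=2, |1|=1, |0|=0 -> [0, 2, 10, 3, 2, 1, 0]
Stage 4 (AMPLIFY -2): 0*-2=0, 2*-2=-4, 10*-2=-20, 3*-2=-6, 2*-2=-4, 1*-2=-2, 0*-2=0 -> [0, -4, -20, -6, -4, -2, 0]

Answer: 0 -4 -20 -6 -4 -2 0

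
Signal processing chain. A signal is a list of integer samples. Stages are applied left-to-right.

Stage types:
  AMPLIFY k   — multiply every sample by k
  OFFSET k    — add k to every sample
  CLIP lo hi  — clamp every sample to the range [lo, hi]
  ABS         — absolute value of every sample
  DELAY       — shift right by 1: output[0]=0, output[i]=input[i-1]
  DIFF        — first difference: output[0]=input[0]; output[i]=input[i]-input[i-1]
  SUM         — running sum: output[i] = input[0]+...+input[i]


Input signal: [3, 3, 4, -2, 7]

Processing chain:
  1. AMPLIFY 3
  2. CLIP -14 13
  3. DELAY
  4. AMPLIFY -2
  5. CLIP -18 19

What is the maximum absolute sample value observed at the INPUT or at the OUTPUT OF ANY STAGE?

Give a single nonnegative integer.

Answer: 24

Derivation:
Input: [3, 3, 4, -2, 7] (max |s|=7)
Stage 1 (AMPLIFY 3): 3*3=9, 3*3=9, 4*3=12, -2*3=-6, 7*3=21 -> [9, 9, 12, -6, 21] (max |s|=21)
Stage 2 (CLIP -14 13): clip(9,-14,13)=9, clip(9,-14,13)=9, clip(12,-14,13)=12, clip(-6,-14,13)=-6, clip(21,-14,13)=13 -> [9, 9, 12, -6, 13] (max |s|=13)
Stage 3 (DELAY): [0, 9, 9, 12, -6] = [0, 9, 9, 12, -6] -> [0, 9, 9, 12, -6] (max |s|=12)
Stage 4 (AMPLIFY -2): 0*-2=0, 9*-2=-18, 9*-2=-18, 12*-2=-24, -6*-2=12 -> [0, -18, -18, -24, 12] (max |s|=24)
Stage 5 (CLIP -18 19): clip(0,-18,19)=0, clip(-18,-18,19)=-18, clip(-18,-18,19)=-18, clip(-24,-18,19)=-18, clip(12,-18,19)=12 -> [0, -18, -18, -18, 12] (max |s|=18)
Overall max amplitude: 24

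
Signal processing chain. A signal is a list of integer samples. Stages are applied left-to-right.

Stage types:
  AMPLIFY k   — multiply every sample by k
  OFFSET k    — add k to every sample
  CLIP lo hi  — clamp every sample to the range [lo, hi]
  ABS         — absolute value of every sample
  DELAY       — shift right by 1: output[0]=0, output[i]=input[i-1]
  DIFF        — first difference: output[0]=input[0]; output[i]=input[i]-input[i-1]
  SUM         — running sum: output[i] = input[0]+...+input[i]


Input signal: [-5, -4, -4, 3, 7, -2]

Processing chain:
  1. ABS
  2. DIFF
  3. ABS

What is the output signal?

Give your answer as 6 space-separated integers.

Answer: 5 1 0 1 4 5

Derivation:
Input: [-5, -4, -4, 3, 7, -2]
Stage 1 (ABS): |-5|=5, |-4|=4, |-4|=4, |3|=3, |7|=7, |-2|=2 -> [5, 4, 4, 3, 7, 2]
Stage 2 (DIFF): s[0]=5, 4-5=-1, 4-4=0, 3-4=-1, 7-3=4, 2-7=-5 -> [5, -1, 0, -1, 4, -5]
Stage 3 (ABS): |5|=5, |-1|=1, |0|=0, |-1|=1, |4|=4, |-5|=5 -> [5, 1, 0, 1, 4, 5]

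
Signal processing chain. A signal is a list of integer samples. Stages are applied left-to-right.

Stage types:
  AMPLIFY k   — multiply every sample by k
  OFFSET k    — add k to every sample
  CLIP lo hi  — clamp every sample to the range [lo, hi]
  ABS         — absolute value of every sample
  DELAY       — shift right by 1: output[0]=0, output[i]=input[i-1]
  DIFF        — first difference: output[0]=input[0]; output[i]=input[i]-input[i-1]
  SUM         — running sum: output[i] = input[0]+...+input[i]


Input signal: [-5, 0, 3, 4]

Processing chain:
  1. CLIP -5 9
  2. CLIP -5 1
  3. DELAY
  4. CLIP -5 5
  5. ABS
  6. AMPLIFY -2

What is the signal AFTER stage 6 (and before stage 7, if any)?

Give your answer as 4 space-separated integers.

Answer: 0 -10 0 -2

Derivation:
Input: [-5, 0, 3, 4]
Stage 1 (CLIP -5 9): clip(-5,-5,9)=-5, clip(0,-5,9)=0, clip(3,-5,9)=3, clip(4,-5,9)=4 -> [-5, 0, 3, 4]
Stage 2 (CLIP -5 1): clip(-5,-5,1)=-5, clip(0,-5,1)=0, clip(3,-5,1)=1, clip(4,-5,1)=1 -> [-5, 0, 1, 1]
Stage 3 (DELAY): [0, -5, 0, 1] = [0, -5, 0, 1] -> [0, -5, 0, 1]
Stage 4 (CLIP -5 5): clip(0,-5,5)=0, clip(-5,-5,5)=-5, clip(0,-5,5)=0, clip(1,-5,5)=1 -> [0, -5, 0, 1]
Stage 5 (ABS): |0|=0, |-5|=5, |0|=0, |1|=1 -> [0, 5, 0, 1]
Stage 6 (AMPLIFY -2): 0*-2=0, 5*-2=-10, 0*-2=0, 1*-2=-2 -> [0, -10, 0, -2]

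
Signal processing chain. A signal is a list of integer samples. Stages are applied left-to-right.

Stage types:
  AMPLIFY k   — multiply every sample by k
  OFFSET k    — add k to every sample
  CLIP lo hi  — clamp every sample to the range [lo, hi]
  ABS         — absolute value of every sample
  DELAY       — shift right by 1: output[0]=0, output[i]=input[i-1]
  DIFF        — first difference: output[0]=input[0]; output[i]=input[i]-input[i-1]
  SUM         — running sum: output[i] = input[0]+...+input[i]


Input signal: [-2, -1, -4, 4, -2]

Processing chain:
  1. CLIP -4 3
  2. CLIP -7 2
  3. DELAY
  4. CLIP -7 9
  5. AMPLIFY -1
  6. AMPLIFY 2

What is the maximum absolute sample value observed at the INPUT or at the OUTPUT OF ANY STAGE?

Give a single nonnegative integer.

Input: [-2, -1, -4, 4, -2] (max |s|=4)
Stage 1 (CLIP -4 3): clip(-2,-4,3)=-2, clip(-1,-4,3)=-1, clip(-4,-4,3)=-4, clip(4,-4,3)=3, clip(-2,-4,3)=-2 -> [-2, -1, -4, 3, -2] (max |s|=4)
Stage 2 (CLIP -7 2): clip(-2,-7,2)=-2, clip(-1,-7,2)=-1, clip(-4,-7,2)=-4, clip(3,-7,2)=2, clip(-2,-7,2)=-2 -> [-2, -1, -4, 2, -2] (max |s|=4)
Stage 3 (DELAY): [0, -2, -1, -4, 2] = [0, -2, -1, -4, 2] -> [0, -2, -1, -4, 2] (max |s|=4)
Stage 4 (CLIP -7 9): clip(0,-7,9)=0, clip(-2,-7,9)=-2, clip(-1,-7,9)=-1, clip(-4,-7,9)=-4, clip(2,-7,9)=2 -> [0, -2, -1, -4, 2] (max |s|=4)
Stage 5 (AMPLIFY -1): 0*-1=0, -2*-1=2, -1*-1=1, -4*-1=4, 2*-1=-2 -> [0, 2, 1, 4, -2] (max |s|=4)
Stage 6 (AMPLIFY 2): 0*2=0, 2*2=4, 1*2=2, 4*2=8, -2*2=-4 -> [0, 4, 2, 8, -4] (max |s|=8)
Overall max amplitude: 8

Answer: 8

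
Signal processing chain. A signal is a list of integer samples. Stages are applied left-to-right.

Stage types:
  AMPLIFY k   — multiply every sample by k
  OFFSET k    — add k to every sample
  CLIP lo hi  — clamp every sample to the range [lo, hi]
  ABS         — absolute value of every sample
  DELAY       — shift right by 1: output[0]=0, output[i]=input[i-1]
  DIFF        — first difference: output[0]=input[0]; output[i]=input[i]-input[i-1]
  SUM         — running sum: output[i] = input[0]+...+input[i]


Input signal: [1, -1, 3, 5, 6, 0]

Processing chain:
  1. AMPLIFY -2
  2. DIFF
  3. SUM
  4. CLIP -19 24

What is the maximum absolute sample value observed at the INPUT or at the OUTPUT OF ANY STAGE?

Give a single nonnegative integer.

Input: [1, -1, 3, 5, 6, 0] (max |s|=6)
Stage 1 (AMPLIFY -2): 1*-2=-2, -1*-2=2, 3*-2=-6, 5*-2=-10, 6*-2=-12, 0*-2=0 -> [-2, 2, -6, -10, -12, 0] (max |s|=12)
Stage 2 (DIFF): s[0]=-2, 2--2=4, -6-2=-8, -10--6=-4, -12--10=-2, 0--12=12 -> [-2, 4, -8, -4, -2, 12] (max |s|=12)
Stage 3 (SUM): sum[0..0]=-2, sum[0..1]=2, sum[0..2]=-6, sum[0..3]=-10, sum[0..4]=-12, sum[0..5]=0 -> [-2, 2, -6, -10, -12, 0] (max |s|=12)
Stage 4 (CLIP -19 24): clip(-2,-19,24)=-2, clip(2,-19,24)=2, clip(-6,-19,24)=-6, clip(-10,-19,24)=-10, clip(-12,-19,24)=-12, clip(0,-19,24)=0 -> [-2, 2, -6, -10, -12, 0] (max |s|=12)
Overall max amplitude: 12

Answer: 12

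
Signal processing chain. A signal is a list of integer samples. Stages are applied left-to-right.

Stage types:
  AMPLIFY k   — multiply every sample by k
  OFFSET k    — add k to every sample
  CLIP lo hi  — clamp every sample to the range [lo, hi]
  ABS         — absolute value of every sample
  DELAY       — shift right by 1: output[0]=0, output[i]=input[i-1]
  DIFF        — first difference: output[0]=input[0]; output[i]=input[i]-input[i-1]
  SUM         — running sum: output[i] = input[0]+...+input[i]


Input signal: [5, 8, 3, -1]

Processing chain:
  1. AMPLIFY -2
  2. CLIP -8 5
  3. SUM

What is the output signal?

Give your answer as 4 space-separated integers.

Answer: -8 -16 -22 -20

Derivation:
Input: [5, 8, 3, -1]
Stage 1 (AMPLIFY -2): 5*-2=-10, 8*-2=-16, 3*-2=-6, -1*-2=2 -> [-10, -16, -6, 2]
Stage 2 (CLIP -8 5): clip(-10,-8,5)=-8, clip(-16,-8,5)=-8, clip(-6,-8,5)=-6, clip(2,-8,5)=2 -> [-8, -8, -6, 2]
Stage 3 (SUM): sum[0..0]=-8, sum[0..1]=-16, sum[0..2]=-22, sum[0..3]=-20 -> [-8, -16, -22, -20]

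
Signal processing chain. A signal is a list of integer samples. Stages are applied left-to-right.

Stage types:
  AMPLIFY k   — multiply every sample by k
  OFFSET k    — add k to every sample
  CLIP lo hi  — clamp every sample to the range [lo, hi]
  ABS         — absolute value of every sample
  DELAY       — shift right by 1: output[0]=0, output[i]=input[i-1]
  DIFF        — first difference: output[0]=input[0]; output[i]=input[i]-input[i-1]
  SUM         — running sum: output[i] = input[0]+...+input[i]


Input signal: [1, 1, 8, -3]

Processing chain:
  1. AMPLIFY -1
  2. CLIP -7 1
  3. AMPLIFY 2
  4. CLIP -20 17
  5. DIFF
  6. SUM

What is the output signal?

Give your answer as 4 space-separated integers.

Input: [1, 1, 8, -3]
Stage 1 (AMPLIFY -1): 1*-1=-1, 1*-1=-1, 8*-1=-8, -3*-1=3 -> [-1, -1, -8, 3]
Stage 2 (CLIP -7 1): clip(-1,-7,1)=-1, clip(-1,-7,1)=-1, clip(-8,-7,1)=-7, clip(3,-7,1)=1 -> [-1, -1, -7, 1]
Stage 3 (AMPLIFY 2): -1*2=-2, -1*2=-2, -7*2=-14, 1*2=2 -> [-2, -2, -14, 2]
Stage 4 (CLIP -20 17): clip(-2,-20,17)=-2, clip(-2,-20,17)=-2, clip(-14,-20,17)=-14, clip(2,-20,17)=2 -> [-2, -2, -14, 2]
Stage 5 (DIFF): s[0]=-2, -2--2=0, -14--2=-12, 2--14=16 -> [-2, 0, -12, 16]
Stage 6 (SUM): sum[0..0]=-2, sum[0..1]=-2, sum[0..2]=-14, sum[0..3]=2 -> [-2, -2, -14, 2]

Answer: -2 -2 -14 2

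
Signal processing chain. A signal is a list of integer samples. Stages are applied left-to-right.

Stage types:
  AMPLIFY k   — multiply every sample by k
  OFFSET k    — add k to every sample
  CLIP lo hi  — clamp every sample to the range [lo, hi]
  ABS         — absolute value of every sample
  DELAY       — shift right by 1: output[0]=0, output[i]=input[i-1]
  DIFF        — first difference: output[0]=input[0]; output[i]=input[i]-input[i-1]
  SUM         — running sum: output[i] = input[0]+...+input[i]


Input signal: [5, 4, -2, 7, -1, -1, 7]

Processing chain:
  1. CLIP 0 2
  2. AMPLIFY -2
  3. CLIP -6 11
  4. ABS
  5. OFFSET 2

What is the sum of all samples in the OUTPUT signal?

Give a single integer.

Input: [5, 4, -2, 7, -1, -1, 7]
Stage 1 (CLIP 0 2): clip(5,0,2)=2, clip(4,0,2)=2, clip(-2,0,2)=0, clip(7,0,2)=2, clip(-1,0,2)=0, clip(-1,0,2)=0, clip(7,0,2)=2 -> [2, 2, 0, 2, 0, 0, 2]
Stage 2 (AMPLIFY -2): 2*-2=-4, 2*-2=-4, 0*-2=0, 2*-2=-4, 0*-2=0, 0*-2=0, 2*-2=-4 -> [-4, -4, 0, -4, 0, 0, -4]
Stage 3 (CLIP -6 11): clip(-4,-6,11)=-4, clip(-4,-6,11)=-4, clip(0,-6,11)=0, clip(-4,-6,11)=-4, clip(0,-6,11)=0, clip(0,-6,11)=0, clip(-4,-6,11)=-4 -> [-4, -4, 0, -4, 0, 0, -4]
Stage 4 (ABS): |-4|=4, |-4|=4, |0|=0, |-4|=4, |0|=0, |0|=0, |-4|=4 -> [4, 4, 0, 4, 0, 0, 4]
Stage 5 (OFFSET 2): 4+2=6, 4+2=6, 0+2=2, 4+2=6, 0+2=2, 0+2=2, 4+2=6 -> [6, 6, 2, 6, 2, 2, 6]
Output sum: 30

Answer: 30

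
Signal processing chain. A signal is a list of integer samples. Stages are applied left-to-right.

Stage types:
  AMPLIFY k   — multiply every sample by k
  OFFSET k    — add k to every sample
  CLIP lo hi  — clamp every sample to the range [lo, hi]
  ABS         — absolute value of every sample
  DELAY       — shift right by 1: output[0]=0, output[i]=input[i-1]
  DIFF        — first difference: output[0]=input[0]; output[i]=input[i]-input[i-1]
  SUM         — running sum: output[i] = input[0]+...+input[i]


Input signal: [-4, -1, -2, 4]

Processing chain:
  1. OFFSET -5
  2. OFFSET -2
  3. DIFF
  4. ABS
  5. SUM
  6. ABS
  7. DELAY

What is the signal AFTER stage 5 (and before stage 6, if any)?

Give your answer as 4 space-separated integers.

Answer: 11 14 15 21

Derivation:
Input: [-4, -1, -2, 4]
Stage 1 (OFFSET -5): -4+-5=-9, -1+-5=-6, -2+-5=-7, 4+-5=-1 -> [-9, -6, -7, -1]
Stage 2 (OFFSET -2): -9+-2=-11, -6+-2=-8, -7+-2=-9, -1+-2=-3 -> [-11, -8, -9, -3]
Stage 3 (DIFF): s[0]=-11, -8--11=3, -9--8=-1, -3--9=6 -> [-11, 3, -1, 6]
Stage 4 (ABS): |-11|=11, |3|=3, |-1|=1, |6|=6 -> [11, 3, 1, 6]
Stage 5 (SUM): sum[0..0]=11, sum[0..1]=14, sum[0..2]=15, sum[0..3]=21 -> [11, 14, 15, 21]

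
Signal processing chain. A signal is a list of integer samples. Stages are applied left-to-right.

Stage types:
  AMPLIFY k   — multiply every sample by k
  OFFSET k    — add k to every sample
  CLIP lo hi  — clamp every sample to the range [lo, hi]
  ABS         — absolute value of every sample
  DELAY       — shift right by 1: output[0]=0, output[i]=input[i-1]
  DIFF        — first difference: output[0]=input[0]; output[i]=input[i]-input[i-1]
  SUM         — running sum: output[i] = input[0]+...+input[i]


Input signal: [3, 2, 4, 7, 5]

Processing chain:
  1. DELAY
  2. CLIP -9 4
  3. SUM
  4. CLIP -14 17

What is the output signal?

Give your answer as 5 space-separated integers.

Answer: 0 3 5 9 13

Derivation:
Input: [3, 2, 4, 7, 5]
Stage 1 (DELAY): [0, 3, 2, 4, 7] = [0, 3, 2, 4, 7] -> [0, 3, 2, 4, 7]
Stage 2 (CLIP -9 4): clip(0,-9,4)=0, clip(3,-9,4)=3, clip(2,-9,4)=2, clip(4,-9,4)=4, clip(7,-9,4)=4 -> [0, 3, 2, 4, 4]
Stage 3 (SUM): sum[0..0]=0, sum[0..1]=3, sum[0..2]=5, sum[0..3]=9, sum[0..4]=13 -> [0, 3, 5, 9, 13]
Stage 4 (CLIP -14 17): clip(0,-14,17)=0, clip(3,-14,17)=3, clip(5,-14,17)=5, clip(9,-14,17)=9, clip(13,-14,17)=13 -> [0, 3, 5, 9, 13]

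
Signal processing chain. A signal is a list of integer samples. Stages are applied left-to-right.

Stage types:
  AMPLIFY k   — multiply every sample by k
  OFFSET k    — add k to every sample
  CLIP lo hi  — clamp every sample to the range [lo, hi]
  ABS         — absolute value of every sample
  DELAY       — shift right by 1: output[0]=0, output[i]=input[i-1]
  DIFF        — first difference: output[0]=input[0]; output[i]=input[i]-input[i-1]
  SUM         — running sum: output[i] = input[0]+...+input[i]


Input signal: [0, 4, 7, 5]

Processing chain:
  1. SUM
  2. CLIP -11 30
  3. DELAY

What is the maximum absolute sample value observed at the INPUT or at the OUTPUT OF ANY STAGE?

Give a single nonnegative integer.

Input: [0, 4, 7, 5] (max |s|=7)
Stage 1 (SUM): sum[0..0]=0, sum[0..1]=4, sum[0..2]=11, sum[0..3]=16 -> [0, 4, 11, 16] (max |s|=16)
Stage 2 (CLIP -11 30): clip(0,-11,30)=0, clip(4,-11,30)=4, clip(11,-11,30)=11, clip(16,-11,30)=16 -> [0, 4, 11, 16] (max |s|=16)
Stage 3 (DELAY): [0, 0, 4, 11] = [0, 0, 4, 11] -> [0, 0, 4, 11] (max |s|=11)
Overall max amplitude: 16

Answer: 16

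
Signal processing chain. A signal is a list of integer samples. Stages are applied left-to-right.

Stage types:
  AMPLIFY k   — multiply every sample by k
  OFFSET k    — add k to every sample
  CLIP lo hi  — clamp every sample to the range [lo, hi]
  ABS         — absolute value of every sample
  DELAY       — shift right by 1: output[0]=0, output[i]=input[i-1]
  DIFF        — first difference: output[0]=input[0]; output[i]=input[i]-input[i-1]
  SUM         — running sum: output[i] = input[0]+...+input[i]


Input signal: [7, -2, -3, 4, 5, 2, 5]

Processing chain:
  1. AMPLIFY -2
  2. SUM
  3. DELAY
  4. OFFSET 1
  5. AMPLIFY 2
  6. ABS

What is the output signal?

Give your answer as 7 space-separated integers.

Answer: 2 26 18 6 22 42 50

Derivation:
Input: [7, -2, -3, 4, 5, 2, 5]
Stage 1 (AMPLIFY -2): 7*-2=-14, -2*-2=4, -3*-2=6, 4*-2=-8, 5*-2=-10, 2*-2=-4, 5*-2=-10 -> [-14, 4, 6, -8, -10, -4, -10]
Stage 2 (SUM): sum[0..0]=-14, sum[0..1]=-10, sum[0..2]=-4, sum[0..3]=-12, sum[0..4]=-22, sum[0..5]=-26, sum[0..6]=-36 -> [-14, -10, -4, -12, -22, -26, -36]
Stage 3 (DELAY): [0, -14, -10, -4, -12, -22, -26] = [0, -14, -10, -4, -12, -22, -26] -> [0, -14, -10, -4, -12, -22, -26]
Stage 4 (OFFSET 1): 0+1=1, -14+1=-13, -10+1=-9, -4+1=-3, -12+1=-11, -22+1=-21, -26+1=-25 -> [1, -13, -9, -3, -11, -21, -25]
Stage 5 (AMPLIFY 2): 1*2=2, -13*2=-26, -9*2=-18, -3*2=-6, -11*2=-22, -21*2=-42, -25*2=-50 -> [2, -26, -18, -6, -22, -42, -50]
Stage 6 (ABS): |2|=2, |-26|=26, |-18|=18, |-6|=6, |-22|=22, |-42|=42, |-50|=50 -> [2, 26, 18, 6, 22, 42, 50]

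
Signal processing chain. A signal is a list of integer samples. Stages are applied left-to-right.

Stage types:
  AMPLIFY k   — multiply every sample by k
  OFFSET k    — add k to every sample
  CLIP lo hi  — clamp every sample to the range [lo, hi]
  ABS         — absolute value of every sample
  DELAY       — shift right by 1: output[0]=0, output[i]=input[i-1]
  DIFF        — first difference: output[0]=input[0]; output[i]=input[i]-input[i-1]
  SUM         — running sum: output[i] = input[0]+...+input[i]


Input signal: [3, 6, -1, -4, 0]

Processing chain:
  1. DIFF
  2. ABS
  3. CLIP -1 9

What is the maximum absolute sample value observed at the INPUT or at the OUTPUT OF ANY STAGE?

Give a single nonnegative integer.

Answer: 7

Derivation:
Input: [3, 6, -1, -4, 0] (max |s|=6)
Stage 1 (DIFF): s[0]=3, 6-3=3, -1-6=-7, -4--1=-3, 0--4=4 -> [3, 3, -7, -3, 4] (max |s|=7)
Stage 2 (ABS): |3|=3, |3|=3, |-7|=7, |-3|=3, |4|=4 -> [3, 3, 7, 3, 4] (max |s|=7)
Stage 3 (CLIP -1 9): clip(3,-1,9)=3, clip(3,-1,9)=3, clip(7,-1,9)=7, clip(3,-1,9)=3, clip(4,-1,9)=4 -> [3, 3, 7, 3, 4] (max |s|=7)
Overall max amplitude: 7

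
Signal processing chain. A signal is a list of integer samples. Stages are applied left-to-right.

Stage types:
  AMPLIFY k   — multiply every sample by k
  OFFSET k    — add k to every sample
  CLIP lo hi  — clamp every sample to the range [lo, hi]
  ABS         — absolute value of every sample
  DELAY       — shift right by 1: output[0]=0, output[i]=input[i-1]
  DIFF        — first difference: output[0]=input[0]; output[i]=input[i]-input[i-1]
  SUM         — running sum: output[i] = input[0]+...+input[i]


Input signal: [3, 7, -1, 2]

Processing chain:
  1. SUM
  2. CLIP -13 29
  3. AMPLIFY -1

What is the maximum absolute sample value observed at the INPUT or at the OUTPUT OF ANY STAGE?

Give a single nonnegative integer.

Answer: 11

Derivation:
Input: [3, 7, -1, 2] (max |s|=7)
Stage 1 (SUM): sum[0..0]=3, sum[0..1]=10, sum[0..2]=9, sum[0..3]=11 -> [3, 10, 9, 11] (max |s|=11)
Stage 2 (CLIP -13 29): clip(3,-13,29)=3, clip(10,-13,29)=10, clip(9,-13,29)=9, clip(11,-13,29)=11 -> [3, 10, 9, 11] (max |s|=11)
Stage 3 (AMPLIFY -1): 3*-1=-3, 10*-1=-10, 9*-1=-9, 11*-1=-11 -> [-3, -10, -9, -11] (max |s|=11)
Overall max amplitude: 11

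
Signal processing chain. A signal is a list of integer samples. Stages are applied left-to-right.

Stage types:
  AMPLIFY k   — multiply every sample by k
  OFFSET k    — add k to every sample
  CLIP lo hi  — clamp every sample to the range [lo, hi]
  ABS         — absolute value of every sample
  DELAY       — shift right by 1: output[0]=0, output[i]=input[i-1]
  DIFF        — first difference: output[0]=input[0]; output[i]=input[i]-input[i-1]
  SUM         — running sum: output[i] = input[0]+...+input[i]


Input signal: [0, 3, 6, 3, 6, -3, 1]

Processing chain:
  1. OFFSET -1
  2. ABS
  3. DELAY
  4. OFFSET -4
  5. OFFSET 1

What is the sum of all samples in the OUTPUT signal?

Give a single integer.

Input: [0, 3, 6, 3, 6, -3, 1]
Stage 1 (OFFSET -1): 0+-1=-1, 3+-1=2, 6+-1=5, 3+-1=2, 6+-1=5, -3+-1=-4, 1+-1=0 -> [-1, 2, 5, 2, 5, -4, 0]
Stage 2 (ABS): |-1|=1, |2|=2, |5|=5, |2|=2, |5|=5, |-4|=4, |0|=0 -> [1, 2, 5, 2, 5, 4, 0]
Stage 3 (DELAY): [0, 1, 2, 5, 2, 5, 4] = [0, 1, 2, 5, 2, 5, 4] -> [0, 1, 2, 5, 2, 5, 4]
Stage 4 (OFFSET -4): 0+-4=-4, 1+-4=-3, 2+-4=-2, 5+-4=1, 2+-4=-2, 5+-4=1, 4+-4=0 -> [-4, -3, -2, 1, -2, 1, 0]
Stage 5 (OFFSET 1): -4+1=-3, -3+1=-2, -2+1=-1, 1+1=2, -2+1=-1, 1+1=2, 0+1=1 -> [-3, -2, -1, 2, -1, 2, 1]
Output sum: -2

Answer: -2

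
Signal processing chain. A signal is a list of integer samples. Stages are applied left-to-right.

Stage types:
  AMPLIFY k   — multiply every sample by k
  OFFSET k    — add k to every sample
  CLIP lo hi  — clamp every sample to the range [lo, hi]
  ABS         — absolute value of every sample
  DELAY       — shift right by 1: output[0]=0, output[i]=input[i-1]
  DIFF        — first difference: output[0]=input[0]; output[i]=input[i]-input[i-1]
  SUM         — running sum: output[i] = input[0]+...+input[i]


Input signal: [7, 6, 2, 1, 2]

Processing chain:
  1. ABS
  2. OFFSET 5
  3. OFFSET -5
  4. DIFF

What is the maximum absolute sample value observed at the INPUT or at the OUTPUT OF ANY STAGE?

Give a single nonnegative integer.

Answer: 12

Derivation:
Input: [7, 6, 2, 1, 2] (max |s|=7)
Stage 1 (ABS): |7|=7, |6|=6, |2|=2, |1|=1, |2|=2 -> [7, 6, 2, 1, 2] (max |s|=7)
Stage 2 (OFFSET 5): 7+5=12, 6+5=11, 2+5=7, 1+5=6, 2+5=7 -> [12, 11, 7, 6, 7] (max |s|=12)
Stage 3 (OFFSET -5): 12+-5=7, 11+-5=6, 7+-5=2, 6+-5=1, 7+-5=2 -> [7, 6, 2, 1, 2] (max |s|=7)
Stage 4 (DIFF): s[0]=7, 6-7=-1, 2-6=-4, 1-2=-1, 2-1=1 -> [7, -1, -4, -1, 1] (max |s|=7)
Overall max amplitude: 12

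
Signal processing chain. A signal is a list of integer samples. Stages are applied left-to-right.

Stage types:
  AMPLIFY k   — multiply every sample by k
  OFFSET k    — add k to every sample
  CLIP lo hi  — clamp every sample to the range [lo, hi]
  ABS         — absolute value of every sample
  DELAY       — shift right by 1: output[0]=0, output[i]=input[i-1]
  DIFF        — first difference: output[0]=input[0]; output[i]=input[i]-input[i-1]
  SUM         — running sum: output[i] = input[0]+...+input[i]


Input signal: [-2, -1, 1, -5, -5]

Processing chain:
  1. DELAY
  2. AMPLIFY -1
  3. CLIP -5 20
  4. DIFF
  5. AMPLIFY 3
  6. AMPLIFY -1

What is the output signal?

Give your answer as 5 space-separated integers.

Input: [-2, -1, 1, -5, -5]
Stage 1 (DELAY): [0, -2, -1, 1, -5] = [0, -2, -1, 1, -5] -> [0, -2, -1, 1, -5]
Stage 2 (AMPLIFY -1): 0*-1=0, -2*-1=2, -1*-1=1, 1*-1=-1, -5*-1=5 -> [0, 2, 1, -1, 5]
Stage 3 (CLIP -5 20): clip(0,-5,20)=0, clip(2,-5,20)=2, clip(1,-5,20)=1, clip(-1,-5,20)=-1, clip(5,-5,20)=5 -> [0, 2, 1, -1, 5]
Stage 4 (DIFF): s[0]=0, 2-0=2, 1-2=-1, -1-1=-2, 5--1=6 -> [0, 2, -1, -2, 6]
Stage 5 (AMPLIFY 3): 0*3=0, 2*3=6, -1*3=-3, -2*3=-6, 6*3=18 -> [0, 6, -3, -6, 18]
Stage 6 (AMPLIFY -1): 0*-1=0, 6*-1=-6, -3*-1=3, -6*-1=6, 18*-1=-18 -> [0, -6, 3, 6, -18]

Answer: 0 -6 3 6 -18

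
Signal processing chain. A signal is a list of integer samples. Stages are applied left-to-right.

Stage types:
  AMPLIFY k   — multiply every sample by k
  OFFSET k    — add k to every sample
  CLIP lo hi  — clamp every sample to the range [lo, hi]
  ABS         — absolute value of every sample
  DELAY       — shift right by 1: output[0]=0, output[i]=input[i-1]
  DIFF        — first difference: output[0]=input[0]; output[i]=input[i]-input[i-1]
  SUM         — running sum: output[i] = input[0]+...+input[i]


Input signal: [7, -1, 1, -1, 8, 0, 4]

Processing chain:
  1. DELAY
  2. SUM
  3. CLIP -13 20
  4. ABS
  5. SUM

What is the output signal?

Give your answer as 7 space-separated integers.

Input: [7, -1, 1, -1, 8, 0, 4]
Stage 1 (DELAY): [0, 7, -1, 1, -1, 8, 0] = [0, 7, -1, 1, -1, 8, 0] -> [0, 7, -1, 1, -1, 8, 0]
Stage 2 (SUM): sum[0..0]=0, sum[0..1]=7, sum[0..2]=6, sum[0..3]=7, sum[0..4]=6, sum[0..5]=14, sum[0..6]=14 -> [0, 7, 6, 7, 6, 14, 14]
Stage 3 (CLIP -13 20): clip(0,-13,20)=0, clip(7,-13,20)=7, clip(6,-13,20)=6, clip(7,-13,20)=7, clip(6,-13,20)=6, clip(14,-13,20)=14, clip(14,-13,20)=14 -> [0, 7, 6, 7, 6, 14, 14]
Stage 4 (ABS): |0|=0, |7|=7, |6|=6, |7|=7, |6|=6, |14|=14, |14|=14 -> [0, 7, 6, 7, 6, 14, 14]
Stage 5 (SUM): sum[0..0]=0, sum[0..1]=7, sum[0..2]=13, sum[0..3]=20, sum[0..4]=26, sum[0..5]=40, sum[0..6]=54 -> [0, 7, 13, 20, 26, 40, 54]

Answer: 0 7 13 20 26 40 54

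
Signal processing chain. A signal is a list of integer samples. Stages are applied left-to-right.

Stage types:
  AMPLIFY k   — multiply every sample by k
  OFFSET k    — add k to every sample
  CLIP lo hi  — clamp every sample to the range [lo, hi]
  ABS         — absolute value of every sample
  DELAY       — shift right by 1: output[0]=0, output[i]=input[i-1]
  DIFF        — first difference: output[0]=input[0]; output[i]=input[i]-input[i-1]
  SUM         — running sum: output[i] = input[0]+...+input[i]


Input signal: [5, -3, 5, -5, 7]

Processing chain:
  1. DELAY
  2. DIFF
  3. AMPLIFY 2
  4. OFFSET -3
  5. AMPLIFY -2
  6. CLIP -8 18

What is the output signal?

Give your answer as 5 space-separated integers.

Answer: 6 -8 18 -8 18

Derivation:
Input: [5, -3, 5, -5, 7]
Stage 1 (DELAY): [0, 5, -3, 5, -5] = [0, 5, -3, 5, -5] -> [0, 5, -3, 5, -5]
Stage 2 (DIFF): s[0]=0, 5-0=5, -3-5=-8, 5--3=8, -5-5=-10 -> [0, 5, -8, 8, -10]
Stage 3 (AMPLIFY 2): 0*2=0, 5*2=10, -8*2=-16, 8*2=16, -10*2=-20 -> [0, 10, -16, 16, -20]
Stage 4 (OFFSET -3): 0+-3=-3, 10+-3=7, -16+-3=-19, 16+-3=13, -20+-3=-23 -> [-3, 7, -19, 13, -23]
Stage 5 (AMPLIFY -2): -3*-2=6, 7*-2=-14, -19*-2=38, 13*-2=-26, -23*-2=46 -> [6, -14, 38, -26, 46]
Stage 6 (CLIP -8 18): clip(6,-8,18)=6, clip(-14,-8,18)=-8, clip(38,-8,18)=18, clip(-26,-8,18)=-8, clip(46,-8,18)=18 -> [6, -8, 18, -8, 18]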